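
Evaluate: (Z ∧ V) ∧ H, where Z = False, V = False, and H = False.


Z = False, V = False, H = False
Step 1: Z ∧ V = False AND False = False
Step 2: False ∧ H = False AND False = False
AND is true only when ALL operands are true.

False


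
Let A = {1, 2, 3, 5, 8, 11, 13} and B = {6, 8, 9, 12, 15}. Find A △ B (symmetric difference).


A = {1, 2, 3, 5, 8, 11, 13}
B = {6, 8, 9, 12, 15}
Operation: symmetric difference
In A only: [1, 2, 3, 5, 11, 13], in B only: [6, 9, 12, 15]

{1, 2, 3, 5, 6, 9, 11, 12, 13, 15}


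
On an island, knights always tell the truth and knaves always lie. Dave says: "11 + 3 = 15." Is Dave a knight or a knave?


Statement: "11 + 3 = 15."
Actual: 11 + 3 = 14
Claimed: 15
Statement is FALSE → Dave lies → Knave

Knave


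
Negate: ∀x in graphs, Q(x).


Original: ∀x Q(x)
Rule: ¬∀→∃, ¬∃→∀, negate predicate.
Negation: ∃x ¬Q(x)

∃x ¬Q(x)


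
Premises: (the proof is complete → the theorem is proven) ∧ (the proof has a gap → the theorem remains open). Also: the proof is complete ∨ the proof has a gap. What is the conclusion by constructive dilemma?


Constructive dilemma: (P → Q) ∧ (R → S), P ∨ R ⊢ Q ∨ S
Premise 1: the proof is complete → the theorem is proven
Premise 2: the proof has a gap → the theorem remains open
Premise 3: the proof is complete ∨ the proof has a gap
Case 1: Assuming the proof is complete, then by Premise 1, the theorem is proven.
Case 2: Assuming the proof has a gap, then by Premise 2, the theorem remains open.
Since one of the proof is complete or the proof has a gap must hold, we get the theorem is proven or the theorem remains open.

The theorem is proven or the theorem remains open.


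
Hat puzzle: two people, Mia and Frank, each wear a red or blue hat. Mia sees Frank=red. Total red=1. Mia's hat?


Total red = 1, Frank = red
Red accounted for: 1
Remaining for Mia: 0
Mia's hat is blue.

blue


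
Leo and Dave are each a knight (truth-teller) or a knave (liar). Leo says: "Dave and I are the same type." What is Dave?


Leo says: "Dave and I are the same type."
Case 1: Leo is a Knight (truth-teller)
  Statement is true → they ARE the same → Dave is also a Knight
Case 2: Leo is a Knave (liar)
  Statement is false → they are NOT the same → Dave is a Knight
In both cases, Dave is a Knight.

Knight


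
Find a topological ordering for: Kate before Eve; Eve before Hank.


Constraints: Kate before Eve; Eve before Hank
Method: repeatedly schedule the remaining task that has no remaining task required before it.
  Step 1: remaining {Kate, Eve, Hank}; every task except Kate still has a predecessor pending → schedule Kate.
  Step 2: remaining {Eve, Hank}; every task except Eve still has a predecessor pending → schedule Eve.
  Step 3: only Hank remains → schedule Hank.
Resulting order:

Kate → Eve → Hank


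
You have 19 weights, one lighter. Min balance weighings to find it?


Each weighing has 3 outcomes (left heavy / balance / right heavy), so k weighings distinguish at most 3^k cases; splitting into three near-equal groups achieves this.
Need 3^k ≥ 19: 3^2 = 9 < 19 ≤ 3^3 = 27
k = ⌈log₃(19)⌉ = 3

3


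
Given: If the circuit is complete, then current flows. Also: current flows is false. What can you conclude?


Modus tollens: P → Q, ¬Q ⊢ ¬P
P: the circuit is complete
Q: current flows
We have P → Q and Q is false.
By modus tollens, P must be false.

It is not the case that the circuit is complete


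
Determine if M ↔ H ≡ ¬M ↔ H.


Expression 1: M ↔ H
Expression 2: ¬M ↔ H
Truth table (M H | Expr1 Expr2):
  T T |   T     F   ← differ
  T F |   F     T   ← differ
  F T |   F     T   ← differ
  F F |   T     F   ← differ
Counterexample: M=T, H=T gives Expr1 = T but Expr2 = F, so the expressions are NOT logically equivalent.

No


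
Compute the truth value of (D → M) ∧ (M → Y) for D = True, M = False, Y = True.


D = True, M = False, Y = True
Step 1: D → M is false only when D=True and M=False. Result: False
Step 2: M → Y is false only when M=True and Y=False. Result: True
Step 3: False ∧ True = False

False


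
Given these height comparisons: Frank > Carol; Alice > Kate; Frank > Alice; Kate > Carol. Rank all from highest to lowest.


Constraints: Frank > Carol; Alice > Kate; Frank > Alice; Kate > Carol
Method: at each step, the next-highest is the one remaining person who never appears on the smaller side of a constraint between remaining people.
  Step 1: remaining {Alice, Frank, Carol, Kate}; on the smaller side: {Alice, Carol, Kate} → Frank is next (Frank > Carol; Frank > Alice).
  Step 2: remaining {Alice, Carol, Kate}; on the smaller side: {Carol, Kate} → Alice is next (Alice > Kate).
  Step 3: remaining {Carol, Kate}; on the smaller side: {Carol} → Kate is next (Kate > Carol).
  Step 4: only Carol remains → lowest.
Final ranking (highest to lowest):

Frank > Alice > Kate > Carol


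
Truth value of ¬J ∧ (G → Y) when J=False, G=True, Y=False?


J = False, G = True, Y = False
Expression: ¬J ∧ (G → Y)
Step 1: ¬J = NOT False = True
Step 2: G → Y = True → False (false only if G=True, Y=False) = False
Step 3: (True) ∧ (False) = True AND False = False

False


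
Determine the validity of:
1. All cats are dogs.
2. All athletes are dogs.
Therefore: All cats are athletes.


Premise 1: All cats are dogs.
Premise 2: All athletes are dogs.
Conclusion: All cats are athletes.
Fallacy: undistributed middle. dogs is predicate in both.
Counterexample: cats and athletes could be disjoint subsets of dogs.

Invalid


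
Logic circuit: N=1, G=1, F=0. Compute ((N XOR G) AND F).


N XOR G = 1^1 = 0
0 AND 0 = 0

0


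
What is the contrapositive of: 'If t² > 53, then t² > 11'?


Original: If t² > 53, then t² > 11
Contrapositive: If ¬Q, then ¬P
Negate Q: not (t² > 11)
Negate P: not (t² > 53)

If not (t² > 11), then not (t² > 53).


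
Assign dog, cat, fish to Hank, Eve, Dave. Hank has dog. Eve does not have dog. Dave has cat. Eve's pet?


From clues:
  Dave → cat
  Hank → dog
By elimination, Eve gets the remaining.

fish


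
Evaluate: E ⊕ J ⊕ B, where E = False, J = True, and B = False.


E = False, J = True, B = False
Step 1: E ⊕ J = False XOR True = True
Step 2: True ⊕ B = True XOR False = True
XOR is true when an odd number of operands are true.

True


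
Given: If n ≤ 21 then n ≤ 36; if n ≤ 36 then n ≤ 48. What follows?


Hypothetical syllogism: P → Q, Q → R ⊢ P → R
Premise 1: n ≤ 21 → n ≤ 36
Premise 2: n ≤ 36 → n ≤ 48
Chain the implications: the middle term (n ≤ 36) links the two.
Conclusion: If n ≤ 21, then n ≤ 48.

If n ≤ 21, then n ≤ 48.


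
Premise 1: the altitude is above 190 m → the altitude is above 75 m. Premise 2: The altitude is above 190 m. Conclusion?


Modus ponens: P → Q, P ⊢ Q
P: the altitude is above 190 m
Q: the altitude is above 75 m
We have P → Q and P is true.
By modus ponens, Q must be true.

The altitude is above 75 m


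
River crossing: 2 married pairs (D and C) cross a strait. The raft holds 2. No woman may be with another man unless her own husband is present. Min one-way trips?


Label couples D and C.
1. WD+WC → (far: WD,WC; near: HD,HC)
2. WD ←   (far: WC; near: HD,HC,WD)
3. HD+HC → (far: HD,HC,WC; near: WD)
4. HD ←   (far: HC,WC; near: HD,WD)  — HD returns, since WD is alone on near bank
5. HD+WD → (far: all four; near: empty)
Every state respects the constraint.
Minimum trips = 5

5


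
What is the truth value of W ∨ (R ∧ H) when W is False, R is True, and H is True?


W = False, R = True, H = True
Step 1: R ∧ H = True AND True = True
Step 2: W ∨ True = False OR True = True
AND evaluated first (higher precedence); then OR applied.

True


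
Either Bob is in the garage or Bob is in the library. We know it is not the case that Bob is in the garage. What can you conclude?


Disjunctive syllogism: P ∨ Q, ¬P ⊢ Q
Disjunction: Bob is in the garage ∨ Bob is in the library
We know it is not the case that Bob is in the garage.
By disjunctive syllogism, the other disjunct must be true.

Bob is in the library


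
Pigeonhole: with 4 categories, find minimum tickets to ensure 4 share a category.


Pigeonhole: to guarantee k in one of n categories, need (k-1)×n + 1.
k = 4, n = 4
Minimum = (4-1) × 4 + 1 = 3 × 4 + 1

13


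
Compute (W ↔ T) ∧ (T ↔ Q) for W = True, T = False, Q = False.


W = True, T = False, Q = False
Step 1: W ↔ T is true when W and T have the same value. Result: False
Step 2: T ↔ Q is true when T and Q have the same value. Result: True
Step 3: False ∧ True = False

False


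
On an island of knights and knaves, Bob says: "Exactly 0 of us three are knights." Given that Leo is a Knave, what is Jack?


Bob claims exactly 0 knights among Bob, Leo, Jack.
Given: Leo is a Knave.

Case 1: Bob is a Knight (tells truth)
  Then exactly 0 of the three are knights.
  Counting Bob, Leo: 1 knight(s) so far. Need -1 more → impossible.
Case 2: Bob is a Knave (lies)
  Then the count is NOT 0.
  If Jack = Knave, count = 0 = 0 → claim would be true, contradicts lie.
  If Jack = Knight, count = 1 ≠ 0 → lie confirmed ✓

Jack is a Knight.

Knight


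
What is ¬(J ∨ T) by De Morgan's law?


De Morgan's law: ¬(P ∨ Q) ≡ ¬P ∧ ¬Q
¬(J ∨ T) = ¬J ∧ ¬T

¬J ∧ ¬T


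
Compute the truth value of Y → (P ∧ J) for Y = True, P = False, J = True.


Y = True, P = False, J = True
Step 1: P ∧ J = False AND True = False
Step 2: Y → (False): false only when Y=True and consequent=False.
Result: False

False


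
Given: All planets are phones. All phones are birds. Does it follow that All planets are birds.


Premise 1: All planets are phones.
Premise 2: All phones are birds.
Conclusion: All planets are birds.
Barbara syllogism (AAA-1): All A are B, All B are C → All A are C.
Middle term (phones) distributed in premise 2.

Valid


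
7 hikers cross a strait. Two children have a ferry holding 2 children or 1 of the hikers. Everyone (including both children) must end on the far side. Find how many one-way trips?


Per crossing of one of the hikers: children→, one←, one of the hikers→, one← = 4 trips
7 × 4 = 28, + 1 final children→ = 29
Minimum trips = 29

29


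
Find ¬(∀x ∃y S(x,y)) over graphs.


Original: ∀x ∃y S(x,y)
Rule: ¬∀→∃, ¬∃→∀, negate predicate.
Negation: ∃x ∀y ¬S(x,y)

∃x ∀y ¬S(x,y)


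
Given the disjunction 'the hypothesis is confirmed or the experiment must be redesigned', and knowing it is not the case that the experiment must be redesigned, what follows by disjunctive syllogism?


Disjunctive syllogism: P ∨ Q, ¬P ⊢ Q
Disjunction: the hypothesis is confirmed ∨ the experiment must be redesigned
We know it is not the case that the experiment must be redesigned.
By disjunctive syllogism, the other disjunct must be true.

The hypothesis is confirmed


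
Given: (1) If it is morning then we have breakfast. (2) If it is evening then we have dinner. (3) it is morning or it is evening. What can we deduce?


Constructive dilemma: (P → Q) ∧ (R → S), P ∨ R ⊢ Q ∨ S
Premise 1: it is morning → we have breakfast
Premise 2: it is evening → we have dinner
Premise 3: it is morning ∨ it is evening
Case 1: Assuming it is morning, then by Premise 1, we have breakfast.
Case 2: Assuming it is evening, then by Premise 2, we have dinner.
Since one of it is morning or it is evening must hold, we get we have breakfast or we have dinner.

We have breakfast or we have dinner.


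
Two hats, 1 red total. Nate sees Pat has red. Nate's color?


Total red = 1, Pat = red
Red accounted for: 1
Remaining for Nate: 0
Nate's hat is blue.

blue


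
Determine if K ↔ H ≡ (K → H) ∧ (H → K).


Expression 1: K ↔ H
Expression 2: (K → H) ∧ (H → K)
Truth table (K H | Expr1 Expr2):
  T T |   T     T
  T F |   F     F
  F T |   F     F
  F F |   T     T
All 4 rows agree, so the expressions are logically equivalent.

Yes


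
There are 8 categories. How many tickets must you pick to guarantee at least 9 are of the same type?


Pigeonhole: to guarantee k in one of n categories, need (k-1)×n + 1.
k = 9, n = 8
Minimum = (9-1) × 8 + 1 = 8 × 8 + 1

65


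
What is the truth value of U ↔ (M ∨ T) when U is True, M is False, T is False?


U = True, M = False, T = False
Step 1: M ∨ T = False OR False = False
Step 2: U ↔ (False): true when both sides have same truth value.
Result: True ↔ False = False

False


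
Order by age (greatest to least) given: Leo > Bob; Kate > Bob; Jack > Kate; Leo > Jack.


Constraints: Leo > Bob; Kate > Bob; Jack > Kate; Leo > Jack
Method: at each step, the next-highest is the one remaining person who never appears on the smaller side of a constraint between remaining people.
  Step 1: remaining {Leo, Jack, Kate, Bob}; on the smaller side: {Jack, Kate, Bob} → Leo is next (Leo > Bob; Leo > Jack).
  Step 2: remaining {Jack, Kate, Bob}; on the smaller side: {Kate, Bob} → Jack is next (Jack > Kate).
  Step 3: remaining {Kate, Bob}; on the smaller side: {Bob} → Kate is next (Kate > Bob).
  Step 4: only Bob remains → lowest.
Final ranking (highest to lowest):

Leo > Jack > Kate > Bob


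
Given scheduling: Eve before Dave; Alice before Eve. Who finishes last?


Constraints: Eve before Dave; Alice before Eve
The last task can have nothing scheduled after it, so it must never appear on the left of a 'before'.
Tasks appearing before some other task: Eve, Alice.
The only task not in that list is Dave → it is last.

Dave


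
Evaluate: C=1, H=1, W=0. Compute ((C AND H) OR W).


C AND H = 1&1 = 1
1 OR 0 = 1

1


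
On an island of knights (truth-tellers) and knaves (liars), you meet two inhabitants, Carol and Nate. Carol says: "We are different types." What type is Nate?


Carol says: "We are different types."
Case 1: Carol is a Knight (truth-teller)
  Statement is true → they ARE different → Nate is a Knave
Case 2: Carol is a Knave (liar)
  Statement is false → they are NOT different → Nate is a Knave
In both cases, Nate is a Knave.

Knave


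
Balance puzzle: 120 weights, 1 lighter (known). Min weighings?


Each weighing has 3 outcomes (left heavy / balance / right heavy), so k weighings distinguish at most 3^k cases; splitting into three near-equal groups achieves this.
Need 3^k ≥ 120: 3^4 = 81 < 120 ≤ 3^5 = 243
k = ⌈log₃(120)⌉ = 5

5


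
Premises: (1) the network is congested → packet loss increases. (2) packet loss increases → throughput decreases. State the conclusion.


Hypothetical syllogism: P → Q, Q → R ⊢ P → R
Premise 1: the network is congested → packet loss increases
Premise 2: packet loss increases → throughput decreases
Chain the implications: the middle term (packet loss increases) links the two.
Conclusion: If the network is congested, then throughput decreases.

If the network is congested, then throughput decreases.


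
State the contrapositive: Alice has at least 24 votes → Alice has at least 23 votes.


Original: If Alice has at least 24 votes, then Alice has at least 23 votes
Contrapositive: If ¬Q, then ¬P
Negate Q: not (Alice has at least 23 votes)
Negate P: not (Alice has at least 24 votes)

If not (Alice has at least 23 votes), then not (Alice has at least 24 votes).


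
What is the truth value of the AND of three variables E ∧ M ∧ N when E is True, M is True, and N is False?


E = True, M = True, N = False
Step 1: E ∧ M = True AND True = True
Step 2: (True) ∧ N = (True) AND False = False
AND is true only when ALL operands are true.

False


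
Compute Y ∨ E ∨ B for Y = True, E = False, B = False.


Y = True, E = False, B = False
Step 1: Y ∨ E = True OR False = True
Step 2: True ∨ B = True OR False = True
OR is true when at least one operand is true.

True


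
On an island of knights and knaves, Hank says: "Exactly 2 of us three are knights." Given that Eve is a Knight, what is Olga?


Hank claims exactly 2 knights among Hank, Eve, Olga.
Given: Eve is a Knight.

Case 1: Hank is a Knight (tells truth)
  Then exactly 2 of the three are knights.
  Counting Hank, Eve: 2 knight(s) so far. Need 0 more → Olga = Knave.
Case 2: Hank is a Knave (lies)
  Then the count is NOT 2.
  If Olga = Knight, count = 2 = 2 → claim would be true, contradicts lie.
  If Olga = Knave, count = 1 ≠ 2 → lie confirmed ✓

Olga is a Knave.

Knave


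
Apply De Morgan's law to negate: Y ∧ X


De Morgan's law: ¬(P ∧ Q) ≡ ¬P ∨ ¬Q
¬(Y ∧ X) = ¬Y ∨ ¬X

¬Y ∨ ¬X


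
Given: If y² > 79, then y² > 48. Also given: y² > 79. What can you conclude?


Modus ponens: P → Q, P ⊢ Q
P: y² > 79
Q: y² > 48
We have P → Q and P is true.
By modus ponens, Q must be true.

y² > 48


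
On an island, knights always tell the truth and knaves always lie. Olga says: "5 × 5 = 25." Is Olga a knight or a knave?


Statement: "5 × 5 = 25."
Actual: 5 × 5 = 25
Claimed: 25
Statement is TRUE → Olga tells the truth → Knight

Knight


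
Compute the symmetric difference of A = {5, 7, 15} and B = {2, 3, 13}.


A = {5, 7, 15}
B = {2, 3, 13}
Operation: symmetric difference
In A only: [5, 7, 15], in B only: [2, 3, 13]

{2, 3, 5, 7, 13, 15}


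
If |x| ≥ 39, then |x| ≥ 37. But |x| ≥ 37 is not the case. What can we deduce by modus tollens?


Modus tollens: P → Q, ¬Q ⊢ ¬P
P: |x| ≥ 39
Q: |x| ≥ 37
We have P → Q and Q is false.
By modus tollens, P must be false.

It is not the case that |x| ≥ 39


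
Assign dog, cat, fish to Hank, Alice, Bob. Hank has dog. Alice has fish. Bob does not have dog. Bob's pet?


From clues:
  Alice → fish
  Hank → dog
By elimination, Bob gets the remaining.

cat


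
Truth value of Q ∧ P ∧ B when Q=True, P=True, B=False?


Q = True, P = True, B = False
Expression: Q ∧ P ∧ B
Step 1: Q ∧ P = True AND True = True
Step 2: (True) ∧ B = True AND False = False

False


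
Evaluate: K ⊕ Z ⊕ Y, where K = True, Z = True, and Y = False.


K = True, Z = True, Y = False
Step 1: K ⊕ Z = True XOR True = False
Step 2: False ⊕ Y = False XOR False = False
XOR is true when an odd number of operands are true.

False


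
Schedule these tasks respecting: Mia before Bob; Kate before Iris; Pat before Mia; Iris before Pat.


Constraints: Mia before Bob; Kate before Iris; Pat before Mia; Iris before Pat
Method: repeatedly schedule the remaining task that has no remaining task required before it.
  Step 1: remaining {Bob, Mia, Kate, Iris, Pat}; every task except Kate still has a predecessor pending → schedule Kate.
  Step 2: remaining {Bob, Mia, Iris, Pat}; every task except Iris still has a predecessor pending → schedule Iris.
  Step 3: remaining {Bob, Mia, Pat}; every task except Pat still has a predecessor pending → schedule Pat.
  Step 4: remaining {Bob, Mia}; every task except Mia still has a predecessor pending → schedule Mia.
  Step 5: only Bob remains → schedule Bob.
Resulting order:

Kate → Iris → Pat → Mia → Bob


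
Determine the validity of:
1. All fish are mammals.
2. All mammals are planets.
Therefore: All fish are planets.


Premise 1: All fish are mammals.
Premise 2: All mammals are planets.
Conclusion: All fish are planets.
Barbara syllogism (AAA-1): All A are B, All B are C → All A are C.
Middle term (mammals) distributed in premise 2.

Valid


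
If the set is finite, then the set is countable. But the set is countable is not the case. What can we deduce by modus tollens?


Modus tollens: P → Q, ¬Q ⊢ ¬P
P: the set is finite
Q: the set is countable
We have P → Q and Q is false.
By modus tollens, P must be false.

It is not the case that the set is finite


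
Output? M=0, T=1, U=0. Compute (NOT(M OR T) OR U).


M OR T = 1
NOT(1) = 0
0 OR 0 = 0

0


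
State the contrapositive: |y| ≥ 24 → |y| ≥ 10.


Original: If |y| ≥ 24, then |y| ≥ 10
Contrapositive: If ¬Q, then ¬P
Negate Q: not (|y| ≥ 10)
Negate P: not (|y| ≥ 24)

If not (|y| ≥ 10), then not (|y| ≥ 24).


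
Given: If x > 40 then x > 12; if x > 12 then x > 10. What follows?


Hypothetical syllogism: P → Q, Q → R ⊢ P → R
Premise 1: x > 40 → x > 12
Premise 2: x > 12 → x > 10
Chain the implications: the middle term (x > 12) links the two.
Conclusion: If x > 40, then x > 10.

If x > 40, then x > 10.


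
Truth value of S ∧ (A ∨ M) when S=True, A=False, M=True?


S = True, A = False, M = True
Expression: S ∧ (A ∨ M)
Step 1: A ∨ M = False OR True = True
Step 2: S ∧ (True) = True AND True = True

True


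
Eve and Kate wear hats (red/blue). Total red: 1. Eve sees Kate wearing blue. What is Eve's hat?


Total red = 1, Kate = blue
Red accounted for: 0
Remaining for Eve: 1
Eve's hat is red.

red


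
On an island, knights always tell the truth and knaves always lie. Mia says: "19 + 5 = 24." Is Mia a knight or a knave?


Statement: "19 + 5 = 24."
Actual: 19 + 5 = 24
Claimed: 24
Statement is TRUE → Mia tells the truth → Knight

Knight


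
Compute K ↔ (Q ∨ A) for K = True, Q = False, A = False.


K = True, Q = False, A = False
Step 1: Q ∨ A = False OR False = False
Step 2: K ↔ (False): true when both sides have same truth value.
Result: True ↔ False = False

False


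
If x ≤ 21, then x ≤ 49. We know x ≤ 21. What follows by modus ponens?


Modus ponens: P → Q, P ⊢ Q
P: x ≤ 21
Q: x ≤ 49
We have P → Q and P is true.
By modus ponens, Q must be true.

x ≤ 49


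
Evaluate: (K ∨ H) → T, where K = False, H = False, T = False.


K = False, H = False, T = False
Step 1: K ∨ H = False OR False = False
Step 2: (False) → T: false only when antecedent=True and T=False.
Result: True

True


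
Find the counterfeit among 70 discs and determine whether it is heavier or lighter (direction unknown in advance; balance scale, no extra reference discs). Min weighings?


Let n = 70. 140 possibilities (n discs × lighter/heavier); each weighing has 3 outcomes.
Bound for k weighings: say the first weighing puts j discs on each pan. If it tips, the 2j weighed discs remain suspects (each with a known direction) and k-1 weighings give 3^(k-1) outcomes; 3^(k-1) is odd, so 2j ≤ 3^(k-1) - 1. If it balances, the n - 2j unweighed discs remain with direction unknown: 2(n - 2j) ≤ 3^(k-1) - 1 by the same parity argument. Adding, n ≤ (3^(k-1) - 1) + (3^(k-1) - 1)/2 = (3^k - 3)/2, and the classical three-group strategy achieves this (3 discs in 2 weighings, 12 in 3, 39 in 4, 120 in 5).
So we need the smallest k with (3^k - 3)/2 ≥ 70.
k = 4: (3^4 - 3)/2 = 39 < 70 ✗
k = 5: (3^5 - 3)/2 = 120 ≥ 70 ✓

5


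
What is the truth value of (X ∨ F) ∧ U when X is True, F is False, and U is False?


X = True, F = False, U = False
Step 1: X ∨ F = True OR False = True
Step 2: True ∧ U = True AND False = False
OR is true when at least one operand is true; AND requires both.

False


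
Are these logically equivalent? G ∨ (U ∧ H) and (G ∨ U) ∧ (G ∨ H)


Expression 1: G ∨ (U ∧ H)
Expression 2: (G ∨ U) ∧ (G ∨ H)
Truth table (G U H | Expr1 Expr2):
  T T T |   T     T
  T T F |   T     T
  T F T |   T     T
  T F F |   T     T
  F T T |   T     T
  F T F |   F     F
  F F T |   F     F
  F F F |   F     F
All 8 rows agree, so the expressions are logically equivalent.

Yes


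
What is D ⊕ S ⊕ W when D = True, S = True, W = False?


D = True, S = True, W = False
Step 1: D ⊕ S = True XOR True = False
Step 2: False ⊕ W = False XOR False = False
XOR is true when an odd number of operands are true.

False


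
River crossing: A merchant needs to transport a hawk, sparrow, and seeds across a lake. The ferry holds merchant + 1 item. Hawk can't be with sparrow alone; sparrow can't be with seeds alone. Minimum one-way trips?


1. merchant+sparrow → 2. merchant ← 3. merchant+hawk → 4. merchant+sparrow ← 5. merchant+seeds → 6. merchant ← 7. merchant+sparrow →
Minimum trips = 7

7


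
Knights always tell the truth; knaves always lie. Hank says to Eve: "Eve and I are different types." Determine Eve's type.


Hank says: "Eve and I are different types."
Case 1: Hank is a Knight (truth-teller)
  Statement is true → they ARE different → Eve is a Knave
Case 2: Hank is a Knave (liar)
  Statement is false → they are NOT different → Eve is a Knave
In both cases, Eve is a Knave.

Knave


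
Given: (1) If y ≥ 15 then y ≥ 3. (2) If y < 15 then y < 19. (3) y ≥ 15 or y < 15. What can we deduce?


Constructive dilemma: (P → Q) ∧ (R → S), P ∨ R ⊢ Q ∨ S
Premise 1: y ≥ 15 → y ≥ 3
Premise 2: y < 15 → y < 19
Premise 3: y ≥ 15 ∨ y < 15
Case 1: Assuming y ≥ 15, then by Premise 1, y ≥ 3.
Case 2: Assuming y < 15, then by Premise 2, y < 19.
Since one of y ≥ 15 or y < 15 must hold, we get y ≥ 3 or y < 19.

y ≥ 3 or y < 19.


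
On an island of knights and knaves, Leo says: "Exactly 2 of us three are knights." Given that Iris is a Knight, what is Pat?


Leo claims exactly 2 knights among Leo, Iris, Pat.
Given: Iris is a Knight.

Case 1: Leo is a Knight (tells truth)
  Then exactly 2 of the three are knights.
  Counting Leo, Iris: 2 knight(s) so far. Need 0 more → Pat = Knave.
Case 2: Leo is a Knave (lies)
  Then the count is NOT 2.
  If Pat = Knight, count = 2 = 2 → claim would be true, contradicts lie.
  If Pat = Knave, count = 1 ≠ 2 → lie confirmed ✓

Pat is a Knave.

Knave


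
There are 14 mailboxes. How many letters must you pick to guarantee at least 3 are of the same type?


Pigeonhole: to guarantee k in one of n categories, need (k-1)×n + 1.
k = 3, n = 14
Minimum = (3-1) × 14 + 1 = 2 × 14 + 1

29


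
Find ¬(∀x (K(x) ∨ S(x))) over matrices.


Original: ∀x (K(x) ∨ S(x))
Rule: ¬∀→∃, ¬∃→∀, negate predicate.
Negation: ∃x (¬K(x) ∧ ¬S(x))

∃x (¬K(x) ∧ ¬S(x))


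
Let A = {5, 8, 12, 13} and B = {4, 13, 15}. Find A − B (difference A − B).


A = {5, 8, 12, 13}
B = {4, 13, 15}
Operation: difference A − B
In A but not B: 5, 8, 12

{5, 8, 12}


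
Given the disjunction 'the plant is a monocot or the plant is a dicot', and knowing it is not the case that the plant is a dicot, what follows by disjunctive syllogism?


Disjunctive syllogism: P ∨ Q, ¬P ⊢ Q
Disjunction: the plant is a monocot ∨ the plant is a dicot
We know it is not the case that the plant is a dicot.
By disjunctive syllogism, the other disjunct must be true.

The plant is a monocot


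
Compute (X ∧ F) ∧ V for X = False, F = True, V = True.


X = False, F = True, V = True
Step 1: X ∧ F = False AND True = False
Step 2: False ∧ V = False AND True = False
AND is true only when ALL operands are true.

False


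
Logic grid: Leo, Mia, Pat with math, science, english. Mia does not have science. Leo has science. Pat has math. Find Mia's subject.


From clues:
  Pat → math
  Leo → science
By elimination, Mia gets the remaining.

english


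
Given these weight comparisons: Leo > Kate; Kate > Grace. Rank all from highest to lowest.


Constraints: Leo > Kate; Kate > Grace
Method: at each step, the next-highest is the one remaining person who never appears on the smaller side of a constraint between remaining people.
  Step 1: remaining {Grace, Leo, Kate}; on the smaller side: {Grace, Kate} → Leo is next (Leo > Kate).
  Step 2: remaining {Grace, Kate}; on the smaller side: {Grace} → Kate is next (Kate > Grace).
  Step 3: only Grace remains → lowest.
Final ranking (highest to lowest):

Leo > Kate > Grace


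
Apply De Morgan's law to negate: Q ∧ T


De Morgan's law: ¬(P ∧ Q) ≡ ¬P ∨ ¬Q
¬(Q ∧ T) = ¬Q ∨ ¬T

¬Q ∨ ¬T


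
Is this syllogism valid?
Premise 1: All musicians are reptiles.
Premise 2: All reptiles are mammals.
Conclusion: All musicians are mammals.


Premise 1: All musicians are reptiles.
Premise 2: All reptiles are mammals.
Conclusion: All musicians are mammals.
Barbara syllogism (AAA-1): All A are B, All B are C → All A are C.
Middle term (reptiles) distributed in premise 2.

Valid


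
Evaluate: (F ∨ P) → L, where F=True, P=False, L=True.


F = True, P = False, L = True
Expression: (F ∨ P) → L
Step 1: F ∨ P = True OR False = True
Step 2: (True) → L = True → True (false only if antecedent True and consequent False) = True

True


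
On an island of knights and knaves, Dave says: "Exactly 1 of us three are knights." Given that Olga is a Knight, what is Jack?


Dave claims exactly 1 knights among Dave, Olga, Jack.
Given: Olga is a Knight.

Case 1: Dave is a Knight (tells truth)
  Then exactly 1 of the three are knights.
  Counting Dave, Olga: 2 knight(s) so far. Need -1 more → impossible.
Case 2: Dave is a Knave (lies)
  Then the count is NOT 1.
  If Jack = Knave, count = 1 = 1 → claim would be true, contradicts lie.
  If Jack = Knight, count = 2 ≠ 1 → lie confirmed ✓

Jack is a Knight.

Knight


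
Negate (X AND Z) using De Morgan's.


De Morgan's law: ¬(P ∧ Q) ≡ ¬P ∨ ¬Q
¬(X ∧ Z) = ¬X ∨ ¬Z

¬X ∨ ¬Z


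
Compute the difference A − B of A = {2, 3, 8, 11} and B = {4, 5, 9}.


A = {2, 3, 8, 11}
B = {4, 5, 9}
Operation: difference A − B
In A but not B: 2, 3, 8, 11

{2, 3, 8, 11}


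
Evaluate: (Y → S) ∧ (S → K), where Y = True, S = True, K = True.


Y = True, S = True, K = True
Step 1: Y → S is false only when Y=True and S=False. Result: True
Step 2: S → K is false only when S=True and K=False. Result: True
Step 3: True ∧ True = True

True


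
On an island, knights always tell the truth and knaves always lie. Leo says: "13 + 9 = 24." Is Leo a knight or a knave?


Statement: "13 + 9 = 24."
Actual: 13 + 9 = 22
Claimed: 24
Statement is FALSE → Leo lies → Knave

Knave


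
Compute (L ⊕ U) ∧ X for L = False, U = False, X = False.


L = False, U = False, X = False
Step 1: L ⊕ U = False XOR False = False
Step 2: False ∧ X = False AND False = False
XOR true when exactly one of L,U is true; then AND with X.

False


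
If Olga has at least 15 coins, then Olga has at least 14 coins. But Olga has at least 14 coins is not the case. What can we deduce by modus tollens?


Modus tollens: P → Q, ¬Q ⊢ ¬P
P: Olga has at least 15 coins
Q: Olga has at least 14 coins
We have P → Q and Q is false.
By modus tollens, P must be false.

It is not the case that Olga has at least 15 coins


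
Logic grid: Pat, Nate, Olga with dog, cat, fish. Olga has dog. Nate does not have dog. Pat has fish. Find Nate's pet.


From clues:
  Olga → dog
  Pat → fish
By elimination, Nate gets the remaining.

cat


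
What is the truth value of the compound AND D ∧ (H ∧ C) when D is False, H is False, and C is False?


D = False, H = False, C = False
Step 1: H ∧ C = False AND False = False
Step 2: D ∧ False = False AND False = False
AND is true only when ALL operands are true.

False


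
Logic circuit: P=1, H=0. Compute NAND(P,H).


P AND H = 0
NOT(0) = 1

1


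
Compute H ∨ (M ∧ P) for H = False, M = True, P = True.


H = False, M = True, P = True
Step 1: M ∧ P = True AND True = True
Step 2: H ∨ True = False OR True = True
AND evaluated first (higher precedence); then OR applied.

True


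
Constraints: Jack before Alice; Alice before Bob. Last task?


Constraints: Jack before Alice; Alice before Bob
The last task can have nothing scheduled after it, so it must never appear on the left of a 'before'.
Tasks appearing before some other task: Jack, Alice.
The only task not in that list is Bob → it is last.

Bob


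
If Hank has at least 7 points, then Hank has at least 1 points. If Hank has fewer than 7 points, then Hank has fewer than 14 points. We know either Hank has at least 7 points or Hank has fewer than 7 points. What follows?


Constructive dilemma: (P → Q) ∧ (R → S), P ∨ R ⊢ Q ∨ S
Premise 1: Hank has at least 7 points → Hank has at least 1 points
Premise 2: Hank has fewer than 7 points → Hank has fewer than 14 points
Premise 3: Hank has at least 7 points ∨ Hank has fewer than 7 points
Case 1: Assuming Hank has at least 7 points, then by Premise 1, Hank has at least 1 points.
Case 2: Assuming Hank has fewer than 7 points, then by Premise 2, Hank has fewer than 14 points.
Since one of Hank has at least 7 points or Hank has fewer than 7 points must hold, we get Hank has at least 1 points or Hank has fewer than 14 points.

Hank has at least 1 points or Hank has fewer than 14 points.


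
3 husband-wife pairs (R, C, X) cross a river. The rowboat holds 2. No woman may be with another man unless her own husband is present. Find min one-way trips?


Label couples R, C, X (H = husband, W = wife).
Counting alone: 6 people, the rowboat carries 2 and someone must bring it back, so each round trip nets at most +1 on the far side until the last crossing → at least 9 trips. The jealousy constraint makes 9 impossible; the shortest valid schedule has 11:
1. WR+WC →  (far: WR,WC; near: HR,HC,HX,WX)
2. WR ←       (far: WC; near: HR,HC,HX,WR,WX)
3. WR+WX →  (far: WR,WC,WX; near: HR,HC,HX)
4. WR ←       (far: WC,WX; near: HR,HC,HX,WR)
5. HC+HX →  (far: HC,WC,HX,WX; near: HR,WR)
6. HC+WC ←  (far: HX,WX; near: HR,WR,HC,WC)
7. HR+HC →  (far: HR,HC,HX,WX; near: WR,WC)
8. WX ←       (far: HR,HC,HX; near: WR,WC,WX)
9. WR+WC →  (far: HR,WR,HC,WC,HX; near: WX)
10. HX ←      (far: HR,WR,HC,WC; near: HX,WX)
11. HX+WX → (far: all six; near: empty)
In every state each wife is either with her husband or with no other man.
Minimum trips = 11

11


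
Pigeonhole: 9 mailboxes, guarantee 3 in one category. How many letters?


Pigeonhole: to guarantee k in one of n categories, need (k-1)×n + 1.
k = 3, n = 9
Minimum = (3-1) × 9 + 1 = 2 × 9 + 1

19


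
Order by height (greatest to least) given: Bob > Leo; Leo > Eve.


Constraints: Bob > Leo; Leo > Eve
Method: at each step, the next-highest is the one remaining person who never appears on the smaller side of a constraint between remaining people.
  Step 1: remaining {Eve, Bob, Leo}; on the smaller side: {Eve, Leo} → Bob is next (Bob > Leo).
  Step 2: remaining {Eve, Leo}; on the smaller side: {Eve} → Leo is next (Leo > Eve).
  Step 3: only Eve remains → lowest.
Final ranking (highest to lowest):

Bob > Leo > Eve


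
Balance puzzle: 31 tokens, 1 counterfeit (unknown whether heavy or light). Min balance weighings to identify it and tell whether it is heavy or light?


Let n = 31. 62 possibilities (n tokens × lighter/heavier); each weighing has 3 outcomes.
Bound for k weighings: say the first weighing puts j tokens on each pan. If it tips, the 2j weighed tokens remain suspects (each with a known direction) and k-1 weighings give 3^(k-1) outcomes; 3^(k-1) is odd, so 2j ≤ 3^(k-1) - 1. If it balances, the n - 2j unweighed tokens remain with direction unknown: 2(n - 2j) ≤ 3^(k-1) - 1 by the same parity argument. Adding, n ≤ (3^(k-1) - 1) + (3^(k-1) - 1)/2 = (3^k - 3)/2, and the classical three-group strategy achieves this (3 tokens in 2 weighings, 12 in 3, 39 in 4, 120 in 5).
So we need the smallest k with (3^k - 3)/2 ≥ 31.
k = 3: (3^3 - 3)/2 = 12 < 31 ✗
k = 4: (3^4 - 3)/2 = 39 ≥ 31 ✓

4


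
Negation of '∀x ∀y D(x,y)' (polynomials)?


Original: ∀x ∀y D(x,y)
Rule: ¬∀→∃, ¬∃→∀, negate predicate.
Negation: ∃x ∃y ¬D(x,y)

∃x ∃y ¬D(x,y)


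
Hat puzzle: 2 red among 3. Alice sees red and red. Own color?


Total red = 2, seen red = 2
Own red = 2 - 2 = 0
Alice's hat is blue.

blue


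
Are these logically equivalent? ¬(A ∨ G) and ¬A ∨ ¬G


Expression 1: ¬(A ∨ G)
Expression 2: ¬A ∨ ¬G
Truth table (A G | Expr1 Expr2):
  T T |   F     F
  T F |   F     T   ← differ
  F T |   F     T   ← differ
  F F |   T     T
Counterexample: A=T, G=F gives Expr1 = F but Expr2 = T, so the expressions are NOT logically equivalent.

No


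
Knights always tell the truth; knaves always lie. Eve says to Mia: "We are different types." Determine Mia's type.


Eve says: "We are different types."
Case 1: Eve is a Knight (truth-teller)
  Statement is true → they ARE different → Mia is a Knave
Case 2: Eve is a Knave (liar)
  Statement is false → they are NOT different → Mia is a Knave
In both cases, Mia is a Knave.

Knave


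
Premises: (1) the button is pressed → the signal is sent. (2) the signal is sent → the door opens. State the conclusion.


Hypothetical syllogism: P → Q, Q → R ⊢ P → R
Premise 1: the button is pressed → the signal is sent
Premise 2: the signal is sent → the door opens
Chain the implications: the middle term (the signal is sent) links the two.
Conclusion: If the button is pressed, then the door opens.

If the button is pressed, then the door opens.


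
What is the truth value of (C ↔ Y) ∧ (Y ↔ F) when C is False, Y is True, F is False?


C = False, Y = True, F = False
Step 1: C ↔ Y is true when C and Y have the same value. Result: False
Step 2: Y ↔ F is true when Y and F have the same value. Result: False
Step 3: False ∧ False = False

False


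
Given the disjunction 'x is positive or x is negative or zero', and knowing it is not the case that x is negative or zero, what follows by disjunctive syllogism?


Disjunctive syllogism: P ∨ Q, ¬P ⊢ Q
Disjunction: x is positive ∨ x is negative or zero
We know it is not the case that x is negative or zero.
By disjunctive syllogism, the other disjunct must be true.

x is positive


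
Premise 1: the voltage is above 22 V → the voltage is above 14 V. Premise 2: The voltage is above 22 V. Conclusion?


Modus ponens: P → Q, P ⊢ Q
P: the voltage is above 22 V
Q: the voltage is above 14 V
We have P → Q and P is true.
By modus ponens, Q must be true.

The voltage is above 14 V


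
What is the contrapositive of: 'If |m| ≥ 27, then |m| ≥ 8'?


Original: If |m| ≥ 27, then |m| ≥ 8
Contrapositive: If ¬Q, then ¬P
Negate Q: not (|m| ≥ 8)
Negate P: not (|m| ≥ 27)

If not (|m| ≥ 8), then not (|m| ≥ 27).


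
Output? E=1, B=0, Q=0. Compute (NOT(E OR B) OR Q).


E OR B = 1
NOT(1) = 0
0 OR 0 = 0

0


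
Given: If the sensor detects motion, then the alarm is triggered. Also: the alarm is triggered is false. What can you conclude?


Modus tollens: P → Q, ¬Q ⊢ ¬P
P: the sensor detects motion
Q: the alarm is triggered
We have P → Q and Q is false.
By modus tollens, P must be false.

It is not the case that the sensor detects motion


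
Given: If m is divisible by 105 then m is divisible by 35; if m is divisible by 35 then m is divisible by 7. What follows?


Hypothetical syllogism: P → Q, Q → R ⊢ P → R
Premise 1: m is divisible by 105 → m is divisible by 35
Premise 2: m is divisible by 35 → m is divisible by 7
Chain the implications: the middle term (m is divisible by 35) links the two.
Conclusion: If m is divisible by 105, then m is divisible by 7.

If m is divisible by 105, then m is divisible by 7.


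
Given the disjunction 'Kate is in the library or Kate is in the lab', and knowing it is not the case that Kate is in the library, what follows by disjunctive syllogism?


Disjunctive syllogism: P ∨ Q, ¬P ⊢ Q
Disjunction: Kate is in the library ∨ Kate is in the lab
We know it is not the case that Kate is in the library.
By disjunctive syllogism, the other disjunct must be true.

Kate is in the lab


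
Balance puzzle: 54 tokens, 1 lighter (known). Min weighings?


Each weighing has 3 outcomes (left heavy / balance / right heavy), so k weighings distinguish at most 3^k cases; splitting into three near-equal groups achieves this.
Need 3^k ≥ 54: 3^3 = 27 < 54 ≤ 3^4 = 81
k = ⌈log₃(54)⌉ = 4

4
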